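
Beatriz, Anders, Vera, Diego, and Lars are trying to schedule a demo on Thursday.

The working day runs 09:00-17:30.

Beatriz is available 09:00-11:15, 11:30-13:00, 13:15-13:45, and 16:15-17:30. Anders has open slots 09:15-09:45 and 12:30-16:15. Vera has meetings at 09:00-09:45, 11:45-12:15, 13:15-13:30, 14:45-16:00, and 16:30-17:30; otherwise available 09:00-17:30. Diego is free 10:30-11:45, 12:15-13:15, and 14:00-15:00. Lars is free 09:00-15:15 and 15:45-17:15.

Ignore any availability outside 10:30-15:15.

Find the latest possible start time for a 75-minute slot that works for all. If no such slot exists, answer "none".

none

Vera free within 09:00–17:30: 09:45–11:45, 12:15–13:15, 13:30–14:45, 16:00–16:30.
Beatriz ∩ Anders: 09:15–09:45, 12:30–13:00, 13:15–13:45.
Beatriz ∩ Anders ∩ Vera: 12:30–13:00, 13:30–13:45.
Beatriz ∩ Anders ∩ Vera ∩ Diego: 12:30–13:00.
Beatriz ∩ Anders ∩ Vera ∩ Diego ∩ Lars: 12:30–13:00.
Restricted to 10:30–15:15: 12:30–13:00.
Windows ≥ 75 min: (none).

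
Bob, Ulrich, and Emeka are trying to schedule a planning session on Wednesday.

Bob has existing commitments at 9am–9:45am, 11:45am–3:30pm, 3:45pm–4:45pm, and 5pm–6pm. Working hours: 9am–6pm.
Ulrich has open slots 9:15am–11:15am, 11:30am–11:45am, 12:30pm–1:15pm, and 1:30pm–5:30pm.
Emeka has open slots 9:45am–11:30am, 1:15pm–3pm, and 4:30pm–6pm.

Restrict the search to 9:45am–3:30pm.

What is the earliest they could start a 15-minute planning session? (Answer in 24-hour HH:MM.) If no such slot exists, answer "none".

09:45

Bob free within 09:00–18:00: 09:45–11:45, 15:30–15:45, 16:45–17:00.
Bob ∩ Ulrich: 09:45–11:15, 11:30–11:45, 15:30–15:45, 16:45–17:00.
Bob ∩ Ulrich ∩ Emeka: 09:45–11:15, 16:45–17:00.
Restricted to 09:45–15:30: 09:45–11:15.
Windows ≥ 15 min: 09:45–11:15.
Earliest such window starts at 09:45.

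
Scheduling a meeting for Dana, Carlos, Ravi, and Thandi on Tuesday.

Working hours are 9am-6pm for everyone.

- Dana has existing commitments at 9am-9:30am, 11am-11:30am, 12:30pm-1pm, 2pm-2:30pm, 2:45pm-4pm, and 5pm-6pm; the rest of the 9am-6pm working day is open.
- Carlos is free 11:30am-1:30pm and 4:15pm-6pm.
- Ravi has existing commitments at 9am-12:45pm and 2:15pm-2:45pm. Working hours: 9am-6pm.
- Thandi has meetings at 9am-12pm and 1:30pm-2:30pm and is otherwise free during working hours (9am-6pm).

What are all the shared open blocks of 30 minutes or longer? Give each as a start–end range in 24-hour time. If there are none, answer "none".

Dana free within 09:00–18:00: 09:30–11:00, 11:30–12:30, 13:00–14:00, 14:30–14:45, 16:00–17:00.
Ravi free within 09:00–18:00: 12:45–14:15, 14:45–18:00.
Thandi free within 09:00–18:00: 12:00–13:30, 14:30–18:00.
Dana ∩ Carlos: 11:30–12:30, 13:00–13:30, 16:15–17:00.
Dana ∩ Carlos ∩ Ravi: 13:00–13:30, 16:15–17:00.
Dana ∩ Carlos ∩ Ravi ∩ Thandi: 13:00–13:30, 16:15–17:00.
Windows ≥ 30 min: 13:00–13:30, 16:15–17:00.

13:00–13:30, 16:15–17:00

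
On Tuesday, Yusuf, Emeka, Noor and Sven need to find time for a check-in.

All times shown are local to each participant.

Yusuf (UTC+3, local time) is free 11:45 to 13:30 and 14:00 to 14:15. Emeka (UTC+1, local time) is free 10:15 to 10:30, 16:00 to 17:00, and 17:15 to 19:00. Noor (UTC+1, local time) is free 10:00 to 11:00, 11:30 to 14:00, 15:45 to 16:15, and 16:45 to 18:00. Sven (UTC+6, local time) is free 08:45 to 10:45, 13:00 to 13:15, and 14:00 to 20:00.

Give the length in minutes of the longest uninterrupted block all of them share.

Yusuf → UTC: 08:45–10:30, 11:00–11:15.
Emeka → UTC: 09:15–09:30, 15:00–16:00, 16:15–18:00.
Noor → UTC: 09:00–10:00, 10:30–13:00, 14:45–15:15, 15:45–17:00.
Sven → UTC: 02:45–04:45, 07:00–07:15, 08:00–14:00.
Yusuf ∩ Emeka: 09:15–09:30.
Yusuf ∩ Emeka ∩ Noor: 09:15–09:30.
Yusuf ∩ Emeka ∩ Noor ∩ Sven: 09:15–09:30.
Single common window of 15 minutes.

15 minutes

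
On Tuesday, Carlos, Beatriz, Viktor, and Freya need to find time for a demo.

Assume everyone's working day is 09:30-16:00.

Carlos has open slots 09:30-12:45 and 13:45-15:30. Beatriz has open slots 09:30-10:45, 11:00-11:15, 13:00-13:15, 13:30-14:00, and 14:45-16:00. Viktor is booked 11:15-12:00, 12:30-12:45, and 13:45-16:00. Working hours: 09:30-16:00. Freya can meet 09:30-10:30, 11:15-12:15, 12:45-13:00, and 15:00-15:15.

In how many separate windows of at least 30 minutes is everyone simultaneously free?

Viktor free within 09:30–16:00: 09:30–11:15, 12:00–12:30, 12:45–13:45.
Carlos ∩ Beatriz: 09:30–10:45, 11:00–11:15, 13:45–14:00, 14:45–15:30.
Carlos ∩ Beatriz ∩ Viktor: 09:30–10:45, 11:00–11:15.
Carlos ∩ Beatriz ∩ Viktor ∩ Freya: 09:30–10:30.
Windows ≥ 30 min: 09:30–10:30.
That's 1 window.

1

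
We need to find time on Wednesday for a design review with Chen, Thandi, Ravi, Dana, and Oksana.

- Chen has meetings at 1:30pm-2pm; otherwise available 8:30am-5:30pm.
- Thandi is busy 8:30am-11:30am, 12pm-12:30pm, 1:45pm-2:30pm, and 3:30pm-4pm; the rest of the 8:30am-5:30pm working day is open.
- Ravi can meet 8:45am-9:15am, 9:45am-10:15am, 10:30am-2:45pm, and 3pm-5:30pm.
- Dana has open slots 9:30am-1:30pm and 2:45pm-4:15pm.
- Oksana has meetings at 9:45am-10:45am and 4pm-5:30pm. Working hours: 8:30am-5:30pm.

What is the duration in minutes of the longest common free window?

60 minutes

Chen free within 08:30–17:30: 08:30–13:30, 14:00–17:30.
Thandi free within 08:30–17:30: 11:30–12:00, 12:30–13:45, 14:30–15:30, 16:00–17:30.
Oksana free within 08:30–17:30: 08:30–09:45, 10:45–16:00.
Chen ∩ Thandi: 11:30–12:00, 12:30–13:30, 14:30–15:30, 16:00–17:30.
Chen ∩ Thandi ∩ Ravi: 11:30–12:00, 12:30–13:30, 14:30–14:45, 15:00–15:30, 16:00–17:30.
Chen ∩ Thandi ∩ Ravi ∩ Dana: 11:30–12:00, 12:30–13:30, 15:00–15:30, 16:00–16:15.
Chen ∩ Thandi ∩ Ravi ∩ Dana ∩ Oksana: 11:30–12:00, 12:30–13:30, 15:00–15:30.
Common window lengths: 30, 60, 30 min; longest is 60.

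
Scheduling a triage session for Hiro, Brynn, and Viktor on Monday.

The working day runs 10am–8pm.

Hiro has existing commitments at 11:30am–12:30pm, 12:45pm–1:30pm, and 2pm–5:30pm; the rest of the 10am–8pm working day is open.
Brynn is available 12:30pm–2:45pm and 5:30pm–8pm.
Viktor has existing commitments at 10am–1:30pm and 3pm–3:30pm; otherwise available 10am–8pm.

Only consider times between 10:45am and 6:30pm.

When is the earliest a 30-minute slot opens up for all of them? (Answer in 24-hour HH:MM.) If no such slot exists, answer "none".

13:30

Hiro free within 10:00–20:00: 10:00–11:30, 12:30–12:45, 13:30–14:00, 17:30–20:00.
Viktor free within 10:00–20:00: 13:30–15:00, 15:30–20:00.
Hiro ∩ Brynn: 12:30–12:45, 13:30–14:00, 17:30–20:00.
Hiro ∩ Brynn ∩ Viktor: 13:30–14:00, 17:30–20:00.
Restricted to 10:45–18:30: 13:30–14:00, 17:30–18:30.
Windows ≥ 30 min: 13:30–14:00, 17:30–18:30.
Earliest such window starts at 13:30.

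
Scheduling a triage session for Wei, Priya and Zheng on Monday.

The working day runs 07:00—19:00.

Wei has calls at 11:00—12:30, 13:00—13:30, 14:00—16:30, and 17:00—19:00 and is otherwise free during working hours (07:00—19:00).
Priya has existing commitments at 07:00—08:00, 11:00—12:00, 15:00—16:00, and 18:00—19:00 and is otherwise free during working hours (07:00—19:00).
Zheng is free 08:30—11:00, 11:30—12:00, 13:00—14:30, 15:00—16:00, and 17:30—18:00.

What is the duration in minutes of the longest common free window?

150 minutes

Wei free within 07:00–19:00: 07:00–11:00, 12:30–13:00, 13:30–14:00, 16:30–17:00.
Priya free within 07:00–19:00: 08:00–11:00, 12:00–15:00, 16:00–18:00.
Wei ∩ Priya: 08:00–11:00, 12:30–13:00, 13:30–14:00, 16:30–17:00.
Wei ∩ Priya ∩ Zheng: 08:30–11:00, 13:30–14:00.
Common window lengths: 150, 30 min; longest is 150.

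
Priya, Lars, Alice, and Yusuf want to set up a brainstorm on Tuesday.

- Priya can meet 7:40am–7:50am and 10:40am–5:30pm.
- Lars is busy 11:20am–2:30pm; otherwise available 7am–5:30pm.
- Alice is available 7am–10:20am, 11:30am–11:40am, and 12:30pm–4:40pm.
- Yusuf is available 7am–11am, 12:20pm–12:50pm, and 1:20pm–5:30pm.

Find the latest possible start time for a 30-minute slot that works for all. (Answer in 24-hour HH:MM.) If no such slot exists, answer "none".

Lars free within 07:00–17:30: 07:00–11:20, 14:30–17:30.
Priya ∩ Lars: 07:40–07:50, 10:40–11:20, 14:30–17:30.
Priya ∩ Lars ∩ Alice: 07:40–07:50, 14:30–16:40.
Priya ∩ Lars ∩ Alice ∩ Yusuf: 07:40–07:50, 14:30–16:40.
Windows ≥ 30 min: 14:30–16:40.
Latest start in the last window 14:30–16:40 is 16:40 − 30 min = 16:10.

16:10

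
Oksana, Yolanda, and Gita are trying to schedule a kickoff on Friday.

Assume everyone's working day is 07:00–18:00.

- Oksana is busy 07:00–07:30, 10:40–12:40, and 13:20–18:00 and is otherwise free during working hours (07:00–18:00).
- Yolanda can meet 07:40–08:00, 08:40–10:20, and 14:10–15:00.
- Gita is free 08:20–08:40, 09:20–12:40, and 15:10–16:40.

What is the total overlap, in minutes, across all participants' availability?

60 minutes

Oksana free within 07:00–18:00: 07:30–10:40, 12:40–13:20.
Oksana ∩ Yolanda: 07:40–08:00, 08:40–10:20.
Oksana ∩ Yolanda ∩ Gita: 09:20–10:20.
Total common minutes: 60.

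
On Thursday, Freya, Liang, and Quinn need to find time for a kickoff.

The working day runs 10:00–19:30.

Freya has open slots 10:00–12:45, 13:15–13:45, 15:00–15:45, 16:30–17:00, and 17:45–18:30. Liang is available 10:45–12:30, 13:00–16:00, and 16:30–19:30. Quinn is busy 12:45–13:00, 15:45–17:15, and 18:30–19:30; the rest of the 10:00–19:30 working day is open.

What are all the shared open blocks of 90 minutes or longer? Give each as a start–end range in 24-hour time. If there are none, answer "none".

Quinn free within 10:00–19:30: 10:00–12:45, 13:00–15:45, 17:15–18:30.
Freya ∩ Liang: 10:45–12:30, 13:15–13:45, 15:00–15:45, 16:30–17:00, 17:45–18:30.
Freya ∩ Liang ∩ Quinn: 10:45–12:30, 13:15–13:45, 15:00–15:45, 17:45–18:30.
Windows ≥ 90 min: 10:45–12:30.

10:45–12:30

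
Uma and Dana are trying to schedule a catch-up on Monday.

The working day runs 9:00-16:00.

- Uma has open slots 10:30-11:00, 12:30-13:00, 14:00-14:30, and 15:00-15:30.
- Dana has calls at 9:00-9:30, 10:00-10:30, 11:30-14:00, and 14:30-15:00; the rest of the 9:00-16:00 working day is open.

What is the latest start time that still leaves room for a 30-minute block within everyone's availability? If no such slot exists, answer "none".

15:00

Dana free within 09:00–16:00: 09:30–10:00, 10:30–11:30, 14:00–14:30, 15:00–16:00.
Uma ∩ Dana: 10:30–11:00, 14:00–14:30, 15:00–15:30.
Windows ≥ 30 min: 10:30–11:00, 14:00–14:30, 15:00–15:30.
Latest start in the last window 15:00–15:30 is 15:30 − 30 min = 15:00.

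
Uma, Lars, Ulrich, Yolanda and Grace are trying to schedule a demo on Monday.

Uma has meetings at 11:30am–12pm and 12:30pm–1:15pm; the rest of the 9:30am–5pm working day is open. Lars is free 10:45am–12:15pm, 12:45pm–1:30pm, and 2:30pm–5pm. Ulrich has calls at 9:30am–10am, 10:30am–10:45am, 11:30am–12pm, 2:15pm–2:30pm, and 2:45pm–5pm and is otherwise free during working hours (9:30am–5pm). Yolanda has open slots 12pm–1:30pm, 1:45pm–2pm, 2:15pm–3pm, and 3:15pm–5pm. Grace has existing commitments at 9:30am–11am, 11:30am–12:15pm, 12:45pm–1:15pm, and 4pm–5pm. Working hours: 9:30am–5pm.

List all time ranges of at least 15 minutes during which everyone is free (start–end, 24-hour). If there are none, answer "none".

Uma free within 09:30–17:00: 09:30–11:30, 12:00–12:30, 13:15–17:00.
Ulrich free within 09:30–17:00: 10:00–10:30, 10:45–11:30, 12:00–14:15, 14:30–14:45.
Grace free within 09:30–17:00: 11:00–11:30, 12:15–12:45, 13:15–16:00.
Uma ∩ Lars: 10:45–11:30, 12:00–12:15, 13:15–13:30, 14:30–17:00.
Uma ∩ Lars ∩ Ulrich: 10:45–11:30, 12:00–12:15, 13:15–13:30, 14:30–14:45.
Uma ∩ Lars ∩ Ulrich ∩ Yolanda: 12:00–12:15, 13:15–13:30, 14:30–14:45.
Uma ∩ Lars ∩ Ulrich ∩ Yolanda ∩ Grace: 13:15–13:30, 14:30–14:45.
Windows ≥ 15 min: 13:15–13:30, 14:30–14:45.

13:15–13:30, 14:30–14:45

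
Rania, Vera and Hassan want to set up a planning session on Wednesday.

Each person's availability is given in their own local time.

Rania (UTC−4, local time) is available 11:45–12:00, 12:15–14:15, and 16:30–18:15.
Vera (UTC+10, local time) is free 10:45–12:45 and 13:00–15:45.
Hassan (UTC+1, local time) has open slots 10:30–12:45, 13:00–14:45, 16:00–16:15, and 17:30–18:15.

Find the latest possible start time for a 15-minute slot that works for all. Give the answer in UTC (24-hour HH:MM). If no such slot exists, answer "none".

none

Rania → UTC: 15:45–16:00, 16:15–18:15, 20:30–22:15.
Vera → UTC: 00:45–02:45, 03:00–05:45.
Hassan → UTC: 09:30–11:45, 12:00–13:45, 15:00–15:15, 16:30–17:15.
Rania ∩ Vera: (none).
Rania ∩ Vera ∩ Hassan: (none).
Windows ≥ 15 min: (none).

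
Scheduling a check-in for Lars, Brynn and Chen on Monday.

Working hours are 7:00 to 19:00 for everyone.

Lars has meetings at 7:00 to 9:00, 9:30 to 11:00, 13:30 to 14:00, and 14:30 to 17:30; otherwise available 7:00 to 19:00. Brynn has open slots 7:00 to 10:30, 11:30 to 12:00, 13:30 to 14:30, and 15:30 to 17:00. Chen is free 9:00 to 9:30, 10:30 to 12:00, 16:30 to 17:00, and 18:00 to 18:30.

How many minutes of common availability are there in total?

60 minutes

Lars free within 07:00–19:00: 09:00–09:30, 11:00–13:30, 14:00–14:30, 17:30–19:00.
Lars ∩ Brynn: 09:00–09:30, 11:30–12:00, 14:00–14:30.
Lars ∩ Brynn ∩ Chen: 09:00–09:30, 11:30–12:00.
Total common minutes: 30 + 30 = 60.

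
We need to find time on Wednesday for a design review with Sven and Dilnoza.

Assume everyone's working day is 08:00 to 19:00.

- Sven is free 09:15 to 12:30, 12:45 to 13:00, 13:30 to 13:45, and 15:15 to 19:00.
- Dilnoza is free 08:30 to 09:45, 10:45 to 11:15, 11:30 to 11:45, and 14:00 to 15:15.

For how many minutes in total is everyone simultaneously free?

75 minutes

Sven ∩ Dilnoza: 09:15–09:45, 10:45–11:15, 11:30–11:45.
Total common minutes: 30 + 30 + 15 = 75.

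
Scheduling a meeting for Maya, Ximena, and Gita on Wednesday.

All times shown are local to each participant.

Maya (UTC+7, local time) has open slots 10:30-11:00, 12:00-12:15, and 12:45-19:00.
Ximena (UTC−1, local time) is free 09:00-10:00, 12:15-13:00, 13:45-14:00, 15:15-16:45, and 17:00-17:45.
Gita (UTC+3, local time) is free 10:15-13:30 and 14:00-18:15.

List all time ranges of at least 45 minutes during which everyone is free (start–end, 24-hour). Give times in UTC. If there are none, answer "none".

none

Maya → UTC: 03:30–04:00, 05:00–05:15, 05:45–12:00.
Ximena → UTC: 10:00–11:00, 13:15–14:00, 14:45–15:00, 16:15–17:45, 18:00–18:45.
Gita → UTC: 07:15–10:30, 11:00–15:15.
Maya ∩ Ximena: 10:00–11:00.
Maya ∩ Ximena ∩ Gita: 10:00–10:30.
Windows ≥ 45 min: (none).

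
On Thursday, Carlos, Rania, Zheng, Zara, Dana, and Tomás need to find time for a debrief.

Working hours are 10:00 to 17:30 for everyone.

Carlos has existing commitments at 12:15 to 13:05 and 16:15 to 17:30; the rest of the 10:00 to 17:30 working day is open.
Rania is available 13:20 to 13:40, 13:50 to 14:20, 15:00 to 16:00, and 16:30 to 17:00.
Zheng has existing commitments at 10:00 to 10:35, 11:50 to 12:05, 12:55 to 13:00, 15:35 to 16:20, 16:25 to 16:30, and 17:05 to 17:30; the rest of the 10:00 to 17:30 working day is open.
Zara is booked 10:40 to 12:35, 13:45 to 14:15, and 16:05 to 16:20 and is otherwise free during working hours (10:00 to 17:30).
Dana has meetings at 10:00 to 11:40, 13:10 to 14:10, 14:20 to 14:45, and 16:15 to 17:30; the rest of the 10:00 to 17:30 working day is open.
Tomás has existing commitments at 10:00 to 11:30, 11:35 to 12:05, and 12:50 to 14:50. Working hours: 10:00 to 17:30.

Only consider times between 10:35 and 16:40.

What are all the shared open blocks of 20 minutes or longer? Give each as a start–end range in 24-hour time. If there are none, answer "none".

15:00–15:35

Carlos free within 10:00–17:30: 10:00–12:15, 13:05–16:15.
Zheng free within 10:00–17:30: 10:35–11:50, 12:05–12:55, 13:00–15:35, 16:20–16:25, 16:30–17:05.
Zara free within 10:00–17:30: 10:00–10:40, 12:35–13:45, 14:15–16:05, 16:20–17:30.
Dana free within 10:00–17:30: 11:40–13:10, 14:10–14:20, 14:45–16:15.
Tomás free within 10:00–17:30: 11:30–11:35, 12:05–12:50, 14:50–17:30.
Carlos ∩ Rania: 13:20–13:40, 13:50–14:20, 15:00–16:00.
Carlos ∩ Rania ∩ Zheng: 13:20–13:40, 13:50–14:20, 15:00–15:35.
Carlos ∩ Rania ∩ Zheng ∩ Zara: 13:20–13:40, 14:15–14:20, 15:00–15:35.
Carlos ∩ Rania ∩ Zheng ∩ Zara ∩ Dana: 14:15–14:20, 15:00–15:35.
Carlos ∩ Rania ∩ Zheng ∩ Zara ∩ Dana ∩ Tomás: 15:00–15:35.
Restricted to 10:35–16:40: 15:00–15:35.
Windows ≥ 20 min: 15:00–15:35.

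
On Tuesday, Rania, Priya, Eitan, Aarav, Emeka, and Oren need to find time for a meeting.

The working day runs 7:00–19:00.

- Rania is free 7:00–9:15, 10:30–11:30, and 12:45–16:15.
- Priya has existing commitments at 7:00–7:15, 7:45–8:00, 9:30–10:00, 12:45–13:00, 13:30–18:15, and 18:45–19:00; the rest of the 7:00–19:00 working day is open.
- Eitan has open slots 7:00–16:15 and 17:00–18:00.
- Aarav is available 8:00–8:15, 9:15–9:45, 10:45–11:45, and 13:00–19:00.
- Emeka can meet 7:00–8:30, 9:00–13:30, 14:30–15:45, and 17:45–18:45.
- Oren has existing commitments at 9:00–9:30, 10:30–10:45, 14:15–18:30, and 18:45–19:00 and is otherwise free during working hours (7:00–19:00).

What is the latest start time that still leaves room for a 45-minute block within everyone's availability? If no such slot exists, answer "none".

10:45

Priya free within 07:00–19:00: 07:15–07:45, 08:00–09:30, 10:00–12:45, 13:00–13:30, 18:15–18:45.
Oren free within 07:00–19:00: 07:00–09:00, 09:30–10:30, 10:45–14:15, 18:30–18:45.
Rania ∩ Priya: 07:15–07:45, 08:00–09:15, 10:30–11:30, 13:00–13:30.
Rania ∩ Priya ∩ Eitan: 07:15–07:45, 08:00–09:15, 10:30–11:30, 13:00–13:30.
Rania ∩ Priya ∩ Eitan ∩ Aarav: 08:00–08:15, 10:45–11:30, 13:00–13:30.
Rania ∩ Priya ∩ Eitan ∩ Aarav ∩ Emeka: 08:00–08:15, 10:45–11:30, 13:00–13:30.
Rania ∩ Priya ∩ Eitan ∩ Aarav ∩ Emeka ∩ Oren: 08:00–08:15, 10:45–11:30, 13:00–13:30.
Windows ≥ 45 min: 10:45–11:30.
Latest start in the last window 10:45–11:30 is 11:30 − 45 min = 10:45.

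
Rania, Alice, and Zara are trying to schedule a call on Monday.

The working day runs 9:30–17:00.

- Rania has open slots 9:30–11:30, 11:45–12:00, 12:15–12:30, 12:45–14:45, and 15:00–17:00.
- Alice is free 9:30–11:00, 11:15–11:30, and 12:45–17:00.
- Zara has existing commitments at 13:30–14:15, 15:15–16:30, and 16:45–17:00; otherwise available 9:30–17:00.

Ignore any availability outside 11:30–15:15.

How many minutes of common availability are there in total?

90 minutes

Zara free within 09:30–17:00: 09:30–13:30, 14:15–15:15, 16:30–16:45.
Rania ∩ Alice: 09:30–11:00, 11:15–11:30, 12:45–14:45, 15:00–17:00.
Rania ∩ Alice ∩ Zara: 09:30–11:00, 11:15–11:30, 12:45–13:30, 14:15–14:45, 15:00–15:15, 16:30–16:45.
Restricted to 11:30–15:15: 12:45–13:30, 14:15–14:45, 15:00–15:15.
Total common minutes: 45 + 30 + 15 = 90.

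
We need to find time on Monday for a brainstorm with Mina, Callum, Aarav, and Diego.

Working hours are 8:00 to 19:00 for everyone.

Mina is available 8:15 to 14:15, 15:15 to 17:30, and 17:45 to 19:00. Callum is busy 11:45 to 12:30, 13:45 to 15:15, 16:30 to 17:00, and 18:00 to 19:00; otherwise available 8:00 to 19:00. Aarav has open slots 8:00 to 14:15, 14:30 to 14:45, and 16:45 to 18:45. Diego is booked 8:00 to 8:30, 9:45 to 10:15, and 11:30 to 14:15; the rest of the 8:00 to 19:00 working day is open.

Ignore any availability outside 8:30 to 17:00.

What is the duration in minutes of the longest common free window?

75 minutes

Callum free within 08:00–19:00: 08:00–11:45, 12:30–13:45, 15:15–16:30, 17:00–18:00.
Diego free within 08:00–19:00: 08:30–09:45, 10:15–11:30, 14:15–19:00.
Mina ∩ Callum: 08:15–11:45, 12:30–13:45, 15:15–16:30, 17:00–17:30, 17:45–18:00.
Mina ∩ Callum ∩ Aarav: 08:15–11:45, 12:30–13:45, 17:00–17:30, 17:45–18:00.
Mina ∩ Callum ∩ Aarav ∩ Diego: 08:30–09:45, 10:15–11:30, 17:00–17:30, 17:45–18:00.
Restricted to 08:30–17:00: 08:30–09:45, 10:15–11:30.
Common window lengths: 75, 75 min; longest is 75.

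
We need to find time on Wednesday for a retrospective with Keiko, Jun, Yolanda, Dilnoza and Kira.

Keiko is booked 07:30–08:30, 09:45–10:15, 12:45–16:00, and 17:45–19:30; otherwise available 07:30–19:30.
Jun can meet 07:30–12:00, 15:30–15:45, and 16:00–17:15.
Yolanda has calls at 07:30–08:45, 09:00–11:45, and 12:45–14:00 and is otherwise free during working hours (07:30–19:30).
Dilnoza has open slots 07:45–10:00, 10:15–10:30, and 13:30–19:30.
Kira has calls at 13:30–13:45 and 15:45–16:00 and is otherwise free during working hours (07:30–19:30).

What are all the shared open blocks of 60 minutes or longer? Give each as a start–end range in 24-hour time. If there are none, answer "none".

Keiko free within 07:30–19:30: 08:30–09:45, 10:15–12:45, 16:00–17:45.
Yolanda free within 07:30–19:30: 08:45–09:00, 11:45–12:45, 14:00–19:30.
Kira free within 07:30–19:30: 07:30–13:30, 13:45–15:45, 16:00–19:30.
Keiko ∩ Jun: 08:30–09:45, 10:15–12:00, 16:00–17:15.
Keiko ∩ Jun ∩ Yolanda: 08:45–09:00, 11:45–12:00, 16:00–17:15.
Keiko ∩ Jun ∩ Yolanda ∩ Dilnoza: 08:45–09:00, 16:00–17:15.
Keiko ∩ Jun ∩ Yolanda ∩ Dilnoza ∩ Kira: 08:45–09:00, 16:00–17:15.
Windows ≥ 60 min: 16:00–17:15.

16:00–17:15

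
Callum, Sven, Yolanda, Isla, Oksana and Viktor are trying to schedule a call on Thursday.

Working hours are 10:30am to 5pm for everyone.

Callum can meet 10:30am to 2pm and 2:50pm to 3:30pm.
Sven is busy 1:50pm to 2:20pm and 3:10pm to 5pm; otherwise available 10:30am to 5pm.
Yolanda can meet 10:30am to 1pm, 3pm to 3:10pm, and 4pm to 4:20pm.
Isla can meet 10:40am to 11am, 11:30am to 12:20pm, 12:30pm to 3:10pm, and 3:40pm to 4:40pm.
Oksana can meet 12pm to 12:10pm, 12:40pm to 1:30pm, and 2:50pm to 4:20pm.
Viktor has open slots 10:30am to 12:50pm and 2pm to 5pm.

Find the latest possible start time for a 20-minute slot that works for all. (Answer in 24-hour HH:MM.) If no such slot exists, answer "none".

none

Sven free within 10:30–17:00: 10:30–13:50, 14:20–15:10.
Callum ∩ Sven: 10:30–13:50, 14:50–15:10.
Callum ∩ Sven ∩ Yolanda: 10:30–13:00, 15:00–15:10.
Callum ∩ Sven ∩ Yolanda ∩ Isla: 10:40–11:00, 11:30–12:20, 12:30–13:00, 15:00–15:10.
Callum ∩ Sven ∩ Yolanda ∩ Isla ∩ Oksana: 12:00–12:10, 12:40–13:00, 15:00–15:10.
Callum ∩ Sven ∩ Yolanda ∩ Isla ∩ Oksana ∩ Viktor: 12:00–12:10, 12:40–12:50, 15:00–15:10.
Windows ≥ 20 min: (none).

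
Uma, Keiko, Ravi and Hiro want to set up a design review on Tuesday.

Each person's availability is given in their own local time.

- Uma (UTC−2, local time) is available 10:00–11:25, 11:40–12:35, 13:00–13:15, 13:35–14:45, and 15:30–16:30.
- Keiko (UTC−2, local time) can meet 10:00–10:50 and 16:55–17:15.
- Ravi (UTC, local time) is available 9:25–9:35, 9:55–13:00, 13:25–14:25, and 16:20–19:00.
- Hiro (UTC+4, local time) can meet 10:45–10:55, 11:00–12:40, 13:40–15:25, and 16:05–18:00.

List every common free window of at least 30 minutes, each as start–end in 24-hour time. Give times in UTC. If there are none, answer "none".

12:05–12:50

Uma → UTC: 12:00–13:25, 13:40–14:35, 15:00–15:15, 15:35–16:45, 17:30–18:30.
Keiko → UTC: 12:00–12:50, 18:55–19:15.
Ravi → UTC: 09:25–09:35, 09:55–13:00, 13:25–14:25, 16:20–19:00.
Hiro → UTC: 06:45–06:55, 07:00–08:40, 09:40–11:25, 12:05–14:00.
Uma ∩ Keiko: 12:00–12:50.
Uma ∩ Keiko ∩ Ravi: 12:00–12:50.
Uma ∩ Keiko ∩ Ravi ∩ Hiro: 12:05–12:50.
Windows ≥ 30 min: 12:05–12:50.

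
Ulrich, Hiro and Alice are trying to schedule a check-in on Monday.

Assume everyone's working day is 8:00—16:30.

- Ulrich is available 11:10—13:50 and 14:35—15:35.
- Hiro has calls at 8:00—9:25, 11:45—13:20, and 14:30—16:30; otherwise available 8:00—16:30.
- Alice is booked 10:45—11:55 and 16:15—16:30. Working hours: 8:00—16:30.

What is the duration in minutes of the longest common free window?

30 minutes

Hiro free within 08:00–16:30: 09:25–11:45, 13:20–14:30.
Alice free within 08:00–16:30: 08:00–10:45, 11:55–16:15.
Ulrich ∩ Hiro: 11:10–11:45, 13:20–13:50.
Ulrich ∩ Hiro ∩ Alice: 13:20–13:50.
Single common window of 30 minutes.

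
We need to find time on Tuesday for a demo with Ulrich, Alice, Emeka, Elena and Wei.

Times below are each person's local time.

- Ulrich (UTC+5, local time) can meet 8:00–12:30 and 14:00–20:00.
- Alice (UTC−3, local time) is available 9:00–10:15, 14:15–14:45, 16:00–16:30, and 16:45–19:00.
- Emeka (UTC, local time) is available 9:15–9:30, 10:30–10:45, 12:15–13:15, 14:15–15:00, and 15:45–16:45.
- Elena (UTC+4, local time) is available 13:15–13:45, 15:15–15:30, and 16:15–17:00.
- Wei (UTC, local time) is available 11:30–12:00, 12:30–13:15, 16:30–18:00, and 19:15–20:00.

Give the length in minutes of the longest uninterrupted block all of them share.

30 minutes

Ulrich → UTC: 03:00–07:30, 09:00–15:00.
Alice → UTC: 12:00–13:15, 17:15–17:45, 19:00–19:30, 19:45–22:00.
Emeka → UTC: 09:15–09:30, 10:30–10:45, 12:15–13:15, 14:15–15:00, 15:45–16:45.
Elena → UTC: 09:15–09:45, 11:15–11:30, 12:15–13:00.
Wei → UTC: 11:30–12:00, 12:30–13:15, 16:30–18:00, 19:15–20:00.
Ulrich ∩ Alice: 12:00–13:15.
Ulrich ∩ Alice ∩ Emeka: 12:15–13:15.
Ulrich ∩ Alice ∩ Emeka ∩ Elena: 12:15–13:00.
Ulrich ∩ Alice ∩ Emeka ∩ Elena ∩ Wei: 12:30–13:00.
Single common window of 30 minutes.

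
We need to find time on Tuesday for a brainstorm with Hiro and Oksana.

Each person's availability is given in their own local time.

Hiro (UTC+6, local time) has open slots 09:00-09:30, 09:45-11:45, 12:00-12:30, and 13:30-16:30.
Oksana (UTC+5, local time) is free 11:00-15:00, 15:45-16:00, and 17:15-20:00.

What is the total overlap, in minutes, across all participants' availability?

Hiro → UTC: 03:00–03:30, 03:45–05:45, 06:00–06:30, 07:30–10:30.
Oksana → UTC: 06:00–10:00, 10:45–11:00, 12:15–15:00.
Hiro ∩ Oksana: 06:00–06:30, 07:30–10:00.
Total common minutes: 30 + 150 = 180.

180 minutes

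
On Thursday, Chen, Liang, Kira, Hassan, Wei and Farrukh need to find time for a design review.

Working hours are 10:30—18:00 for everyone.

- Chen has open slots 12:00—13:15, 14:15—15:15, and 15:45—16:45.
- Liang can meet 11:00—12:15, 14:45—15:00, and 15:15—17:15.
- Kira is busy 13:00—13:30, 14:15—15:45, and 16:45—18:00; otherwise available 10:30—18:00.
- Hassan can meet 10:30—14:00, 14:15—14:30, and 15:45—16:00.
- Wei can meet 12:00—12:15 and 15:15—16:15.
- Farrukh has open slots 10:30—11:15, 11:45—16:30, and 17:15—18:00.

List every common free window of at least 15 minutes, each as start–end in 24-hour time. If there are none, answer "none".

Kira free within 10:30–18:00: 10:30–13:00, 13:30–14:15, 15:45–16:45.
Chen ∩ Liang: 12:00–12:15, 14:45–15:00, 15:45–16:45.
Chen ∩ Liang ∩ Kira: 12:00–12:15, 15:45–16:45.
Chen ∩ Liang ∩ Kira ∩ Hassan: 12:00–12:15, 15:45–16:00.
Chen ∩ Liang ∩ Kira ∩ Hassan ∩ Wei: 12:00–12:15, 15:45–16:00.
Chen ∩ Liang ∩ Kira ∩ Hassan ∩ Wei ∩ Farrukh: 12:00–12:15, 15:45–16:00.
Windows ≥ 15 min: 12:00–12:15, 15:45–16:00.

12:00–12:15, 15:45–16:00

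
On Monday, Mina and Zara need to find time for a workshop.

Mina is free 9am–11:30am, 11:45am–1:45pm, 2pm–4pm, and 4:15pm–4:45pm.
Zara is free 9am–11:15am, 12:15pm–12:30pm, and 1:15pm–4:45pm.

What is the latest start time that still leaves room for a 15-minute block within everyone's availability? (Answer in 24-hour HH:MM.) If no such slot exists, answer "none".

Mina ∩ Zara: 09:00–11:15, 12:15–12:30, 13:15–13:45, 14:00–16:00, 16:15–16:45.
Windows ≥ 15 min: 09:00–11:15, 12:15–12:30, 13:15–13:45, 14:00–16:00, 16:15–16:45.
Latest start in the last window 16:15–16:45 is 16:45 − 15 min = 16:30.

16:30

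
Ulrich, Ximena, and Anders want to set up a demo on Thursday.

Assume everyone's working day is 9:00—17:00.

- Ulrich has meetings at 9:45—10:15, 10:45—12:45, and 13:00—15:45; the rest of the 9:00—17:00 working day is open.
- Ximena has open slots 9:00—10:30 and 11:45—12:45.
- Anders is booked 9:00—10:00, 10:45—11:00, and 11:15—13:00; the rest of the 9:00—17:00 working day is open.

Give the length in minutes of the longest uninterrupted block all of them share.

Ulrich free within 09:00–17:00: 09:00–09:45, 10:15–10:45, 12:45–13:00, 15:45–17:00.
Anders free within 09:00–17:00: 10:00–10:45, 11:00–11:15, 13:00–17:00.
Ulrich ∩ Ximena: 09:00–09:45, 10:15–10:30.
Ulrich ∩ Ximena ∩ Anders: 10:15–10:30.
Single common window of 15 minutes.

15 minutes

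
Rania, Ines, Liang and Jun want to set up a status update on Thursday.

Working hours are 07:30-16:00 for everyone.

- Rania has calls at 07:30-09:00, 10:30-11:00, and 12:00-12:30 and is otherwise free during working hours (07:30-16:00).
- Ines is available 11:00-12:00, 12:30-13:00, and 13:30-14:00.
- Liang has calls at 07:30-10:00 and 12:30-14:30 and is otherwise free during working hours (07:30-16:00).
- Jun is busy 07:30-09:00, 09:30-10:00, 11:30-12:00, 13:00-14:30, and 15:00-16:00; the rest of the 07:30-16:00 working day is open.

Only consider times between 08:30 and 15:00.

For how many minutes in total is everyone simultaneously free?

30 minutes

Rania free within 07:30–16:00: 09:00–10:30, 11:00–12:00, 12:30–16:00.
Liang free within 07:30–16:00: 10:00–12:30, 14:30–16:00.
Jun free within 07:30–16:00: 09:00–09:30, 10:00–11:30, 12:00–13:00, 14:30–15:00.
Rania ∩ Ines: 11:00–12:00, 12:30–13:00, 13:30–14:00.
Rania ∩ Ines ∩ Liang: 11:00–12:00.
Rania ∩ Ines ∩ Liang ∩ Jun: 11:00–11:30.
Restricted to 08:30–15:00: 11:00–11:30.
Total common minutes: 30.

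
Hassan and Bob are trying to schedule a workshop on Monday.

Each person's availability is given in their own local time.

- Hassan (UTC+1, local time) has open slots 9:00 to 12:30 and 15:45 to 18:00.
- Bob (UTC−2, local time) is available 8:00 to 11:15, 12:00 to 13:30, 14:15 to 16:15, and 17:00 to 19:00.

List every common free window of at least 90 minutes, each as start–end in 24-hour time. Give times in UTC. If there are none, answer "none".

Hassan → UTC: 08:00–11:30, 14:45–17:00.
Bob → UTC: 10:00–13:15, 14:00–15:30, 16:15–18:15, 19:00–21:00.
Hassan ∩ Bob: 10:00–11:30, 14:45–15:30, 16:15–17:00.
Windows ≥ 90 min: 10:00–11:30.

10:00–11:30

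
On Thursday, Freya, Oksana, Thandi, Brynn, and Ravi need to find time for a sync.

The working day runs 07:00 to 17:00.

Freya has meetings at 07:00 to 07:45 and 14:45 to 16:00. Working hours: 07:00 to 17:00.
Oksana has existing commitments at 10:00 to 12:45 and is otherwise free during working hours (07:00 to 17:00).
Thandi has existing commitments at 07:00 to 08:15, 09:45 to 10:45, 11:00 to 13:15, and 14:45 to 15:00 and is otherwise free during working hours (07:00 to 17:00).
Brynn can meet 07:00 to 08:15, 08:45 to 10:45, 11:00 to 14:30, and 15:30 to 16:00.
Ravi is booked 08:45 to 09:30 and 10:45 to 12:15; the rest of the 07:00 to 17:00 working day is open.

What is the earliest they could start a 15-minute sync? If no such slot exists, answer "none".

09:30

Freya free within 07:00–17:00: 07:45–14:45, 16:00–17:00.
Oksana free within 07:00–17:00: 07:00–10:00, 12:45–17:00.
Thandi free within 07:00–17:00: 08:15–09:45, 10:45–11:00, 13:15–14:45, 15:00–17:00.
Ravi free within 07:00–17:00: 07:00–08:45, 09:30–10:45, 12:15–17:00.
Freya ∩ Oksana: 07:45–10:00, 12:45–14:45, 16:00–17:00.
Freya ∩ Oksana ∩ Thandi: 08:15–09:45, 13:15–14:45, 16:00–17:00.
Freya ∩ Oksana ∩ Thandi ∩ Brynn: 08:45–09:45, 13:15–14:30.
Freya ∩ Oksana ∩ Thandi ∩ Brynn ∩ Ravi: 09:30–09:45, 13:15–14:30.
Windows ≥ 15 min: 09:30–09:45, 13:15–14:30.
Earliest such window starts at 09:30.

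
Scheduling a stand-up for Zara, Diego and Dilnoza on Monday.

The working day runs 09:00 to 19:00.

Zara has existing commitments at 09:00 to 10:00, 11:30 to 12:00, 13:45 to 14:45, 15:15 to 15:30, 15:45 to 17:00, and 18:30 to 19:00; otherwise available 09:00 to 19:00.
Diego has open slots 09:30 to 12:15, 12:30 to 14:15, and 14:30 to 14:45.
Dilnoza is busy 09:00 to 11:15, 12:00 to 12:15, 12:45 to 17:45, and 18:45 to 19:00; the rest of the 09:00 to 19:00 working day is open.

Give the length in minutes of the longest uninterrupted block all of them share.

Zara free within 09:00–19:00: 10:00–11:30, 12:00–13:45, 14:45–15:15, 15:30–15:45, 17:00–18:30.
Dilnoza free within 09:00–19:00: 11:15–12:00, 12:15–12:45, 17:45–18:45.
Zara ∩ Diego: 10:00–11:30, 12:00–12:15, 12:30–13:45.
Zara ∩ Diego ∩ Dilnoza: 11:15–11:30, 12:30–12:45.
Common window lengths: 15, 15 min; longest is 15.

15 minutes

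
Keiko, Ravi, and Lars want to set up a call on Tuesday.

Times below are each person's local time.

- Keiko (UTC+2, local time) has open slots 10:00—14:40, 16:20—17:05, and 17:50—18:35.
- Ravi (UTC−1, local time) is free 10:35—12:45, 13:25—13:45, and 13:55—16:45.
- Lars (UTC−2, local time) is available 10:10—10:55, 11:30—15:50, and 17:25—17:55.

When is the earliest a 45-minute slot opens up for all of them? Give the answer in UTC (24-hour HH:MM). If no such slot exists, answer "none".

15:50

Keiko → UTC: 08:00–12:40, 14:20–15:05, 15:50–16:35.
Ravi → UTC: 11:35–13:45, 14:25–14:45, 14:55–17:45.
Lars → UTC: 12:10–12:55, 13:30–17:50, 19:25–19:55.
Keiko ∩ Ravi: 11:35–12:40, 14:25–14:45, 14:55–15:05, 15:50–16:35.
Keiko ∩ Ravi ∩ Lars: 12:10–12:40, 14:25–14:45, 14:55–15:05, 15:50–16:35.
Windows ≥ 45 min: 15:50–16:35.
Earliest such window starts at 15:50.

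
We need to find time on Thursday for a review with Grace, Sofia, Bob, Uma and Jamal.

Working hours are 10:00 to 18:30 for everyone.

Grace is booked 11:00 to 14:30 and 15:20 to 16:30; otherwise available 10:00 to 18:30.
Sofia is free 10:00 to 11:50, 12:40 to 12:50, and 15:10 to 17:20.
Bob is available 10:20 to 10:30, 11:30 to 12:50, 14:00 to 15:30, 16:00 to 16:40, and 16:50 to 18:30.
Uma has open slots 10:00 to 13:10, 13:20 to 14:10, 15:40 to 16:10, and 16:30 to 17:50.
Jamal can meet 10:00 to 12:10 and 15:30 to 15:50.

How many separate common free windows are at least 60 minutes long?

Grace free within 10:00–18:30: 10:00–11:00, 14:30–15:20, 16:30–18:30.
Grace ∩ Sofia: 10:00–11:00, 15:10–15:20, 16:30–17:20.
Grace ∩ Sofia ∩ Bob: 10:20–10:30, 15:10–15:20, 16:30–16:40, 16:50–17:20.
Grace ∩ Sofia ∩ Bob ∩ Uma: 10:20–10:30, 16:30–16:40, 16:50–17:20.
Grace ∩ Sofia ∩ Bob ∩ Uma ∩ Jamal: 10:20–10:30.
Windows ≥ 60 min: (none).
That's 0 windows.

0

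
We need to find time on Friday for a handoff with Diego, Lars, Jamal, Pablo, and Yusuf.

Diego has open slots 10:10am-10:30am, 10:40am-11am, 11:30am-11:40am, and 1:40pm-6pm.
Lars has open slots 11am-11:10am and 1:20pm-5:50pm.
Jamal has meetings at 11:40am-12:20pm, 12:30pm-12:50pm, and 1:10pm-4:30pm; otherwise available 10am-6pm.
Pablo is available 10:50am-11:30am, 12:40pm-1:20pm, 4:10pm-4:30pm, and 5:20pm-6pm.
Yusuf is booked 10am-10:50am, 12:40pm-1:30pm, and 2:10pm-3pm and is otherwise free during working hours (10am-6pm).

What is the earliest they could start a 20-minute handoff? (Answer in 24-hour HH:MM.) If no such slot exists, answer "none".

Jamal free within 10:00–18:00: 10:00–11:40, 12:20–12:30, 12:50–13:10, 16:30–18:00.
Yusuf free within 10:00–18:00: 10:50–12:40, 13:30–14:10, 15:00–18:00.
Diego ∩ Lars: 13:40–17:50.
Diego ∩ Lars ∩ Jamal: 16:30–17:50.
Diego ∩ Lars ∩ Jamal ∩ Pablo: 17:20–17:50.
Diego ∩ Lars ∩ Jamal ∩ Pablo ∩ Yusuf: 17:20–17:50.
Windows ≥ 20 min: 17:20–17:50.
Earliest such window starts at 17:20.

17:20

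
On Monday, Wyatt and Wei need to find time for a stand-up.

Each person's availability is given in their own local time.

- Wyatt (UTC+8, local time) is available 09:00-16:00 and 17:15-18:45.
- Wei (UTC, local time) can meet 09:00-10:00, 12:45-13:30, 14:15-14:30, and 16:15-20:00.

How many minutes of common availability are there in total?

45 minutes

Wyatt → UTC: 01:00–08:00, 09:15–10:45.
Wei → UTC: 09:00–10:00, 12:45–13:30, 14:15–14:30, 16:15–20:00.
Wyatt ∩ Wei: 09:15–10:00.
Total common minutes: 45.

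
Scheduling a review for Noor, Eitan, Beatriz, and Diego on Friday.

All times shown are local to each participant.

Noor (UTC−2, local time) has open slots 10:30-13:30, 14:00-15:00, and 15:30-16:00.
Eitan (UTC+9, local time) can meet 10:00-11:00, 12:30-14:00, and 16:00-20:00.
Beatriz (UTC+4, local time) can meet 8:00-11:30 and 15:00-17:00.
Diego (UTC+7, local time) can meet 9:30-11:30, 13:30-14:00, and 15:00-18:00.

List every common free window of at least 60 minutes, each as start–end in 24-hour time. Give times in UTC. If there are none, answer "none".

Noor → UTC: 12:30–15:30, 16:00–17:00, 17:30–18:00.
Eitan → UTC: 01:00–02:00, 03:30–05:00, 07:00–11:00.
Beatriz → UTC: 04:00–07:30, 11:00–13:00.
Diego → UTC: 02:30–04:30, 06:30–07:00, 08:00–11:00.
Noor ∩ Eitan: (none).
Noor ∩ Eitan ∩ Beatriz: (none).
Noor ∩ Eitan ∩ Beatriz ∩ Diego: (none).
Windows ≥ 60 min: (none).

none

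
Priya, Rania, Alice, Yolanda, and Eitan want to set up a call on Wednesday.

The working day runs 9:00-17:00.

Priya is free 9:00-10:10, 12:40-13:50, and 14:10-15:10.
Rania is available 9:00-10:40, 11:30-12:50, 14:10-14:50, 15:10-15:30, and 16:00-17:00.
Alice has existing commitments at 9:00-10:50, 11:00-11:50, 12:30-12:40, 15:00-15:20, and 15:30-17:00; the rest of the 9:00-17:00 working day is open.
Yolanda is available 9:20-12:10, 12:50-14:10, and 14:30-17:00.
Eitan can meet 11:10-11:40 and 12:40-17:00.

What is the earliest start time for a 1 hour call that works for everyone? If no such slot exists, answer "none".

Alice free within 09:00–17:00: 10:50–11:00, 11:50–12:30, 12:40–15:00, 15:20–15:30.
Priya ∩ Rania: 09:00–10:10, 12:40–12:50, 14:10–14:50.
Priya ∩ Rania ∩ Alice: 12:40–12:50, 14:10–14:50.
Priya ∩ Rania ∩ Alice ∩ Yolanda: 14:30–14:50.
Priya ∩ Rania ∩ Alice ∩ Yolanda ∩ Eitan: 14:30–14:50.
Windows ≥ 60 min: (none).

none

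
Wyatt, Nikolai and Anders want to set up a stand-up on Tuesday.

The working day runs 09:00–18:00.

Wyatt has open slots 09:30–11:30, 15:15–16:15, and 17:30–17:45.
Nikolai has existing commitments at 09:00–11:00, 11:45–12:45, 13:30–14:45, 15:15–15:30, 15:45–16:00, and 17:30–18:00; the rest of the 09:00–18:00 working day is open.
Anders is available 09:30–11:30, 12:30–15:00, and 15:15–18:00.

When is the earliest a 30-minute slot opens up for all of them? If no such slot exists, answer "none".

11:00

Nikolai free within 09:00–18:00: 11:00–11:45, 12:45–13:30, 14:45–15:15, 15:30–15:45, 16:00–17:30.
Wyatt ∩ Nikolai: 11:00–11:30, 15:30–15:45, 16:00–16:15.
Wyatt ∩ Nikolai ∩ Anders: 11:00–11:30, 15:30–15:45, 16:00–16:15.
Windows ≥ 30 min: 11:00–11:30.
Earliest such window starts at 11:00.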